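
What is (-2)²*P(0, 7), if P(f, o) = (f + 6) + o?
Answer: 52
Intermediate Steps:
P(f, o) = 6 + f + o (P(f, o) = (6 + f) + o = 6 + f + o)
(-2)²*P(0, 7) = (-2)²*(6 + 0 + 7) = 4*13 = 52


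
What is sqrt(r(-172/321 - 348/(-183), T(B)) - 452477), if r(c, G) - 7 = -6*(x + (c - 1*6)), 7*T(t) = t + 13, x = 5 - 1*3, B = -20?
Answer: 13*I*sqrt(114055212990)/6527 ≈ 672.65*I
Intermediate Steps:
x = 2 (x = 5 - 3 = 2)
T(t) = 13/7 + t/7 (T(t) = (t + 13)/7 = (13 + t)/7 = 13/7 + t/7)
r(c, G) = 31 - 6*c (r(c, G) = 7 - 6*(2 + (c - 1*6)) = 7 - 6*(2 + (c - 6)) = 7 - 6*(2 + (-6 + c)) = 7 - 6*(-4 + c) = 7 + (24 - 6*c) = 31 - 6*c)
sqrt(r(-172/321 - 348/(-183), T(B)) - 452477) = sqrt((31 - 6*(-172/321 - 348/(-183))) - 452477) = sqrt((31 - 6*(-172*1/321 - 348*(-1/183))) - 452477) = sqrt((31 - 6*(-172/321 + 116/61)) - 452477) = sqrt((31 - 6*26744/19581) - 452477) = sqrt((31 - 53488/6527) - 452477) = sqrt(148849/6527 - 452477) = sqrt(-2953168530/6527) = 13*I*sqrt(114055212990)/6527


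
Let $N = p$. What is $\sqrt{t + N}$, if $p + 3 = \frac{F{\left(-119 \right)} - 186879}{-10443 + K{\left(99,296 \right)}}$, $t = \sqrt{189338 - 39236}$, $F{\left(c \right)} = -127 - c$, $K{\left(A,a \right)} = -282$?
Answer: $\frac{\sqrt{66371448 + 13803075 \sqrt{16678}}}{2145} \approx 20.046$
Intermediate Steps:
$t = 3 \sqrt{16678}$ ($t = \sqrt{150102} = 3 \sqrt{16678} \approx 387.43$)
$p = \frac{154712}{10725}$ ($p = -3 + \frac{\left(-127 - -119\right) - 186879}{-10443 - 282} = -3 + \frac{\left(-127 + 119\right) - 186879}{-10725} = -3 + \left(-8 - 186879\right) \left(- \frac{1}{10725}\right) = -3 - - \frac{186887}{10725} = -3 + \frac{186887}{10725} = \frac{154712}{10725} \approx 14.425$)
$N = \frac{154712}{10725} \approx 14.425$
$\sqrt{t + N} = \sqrt{3 \sqrt{16678} + \frac{154712}{10725}} = \sqrt{\frac{154712}{10725} + 3 \sqrt{16678}}$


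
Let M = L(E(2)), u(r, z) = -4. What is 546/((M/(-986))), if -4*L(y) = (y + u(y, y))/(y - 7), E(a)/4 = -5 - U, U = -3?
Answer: 2691780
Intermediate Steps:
E(a) = -8 (E(a) = 4*(-5 - 1*(-3)) = 4*(-5 + 3) = 4*(-2) = -8)
L(y) = -(-4 + y)/(4*(-7 + y)) (L(y) = -(y - 4)/(4*(y - 7)) = -(-4 + y)/(4*(-7 + y)))
M = -⅕ (M = (4 - 1*(-8))/(4*(-7 - 8)) = (¼)*(4 + 8)/(-15) = (¼)*(-1/15)*12 = -⅕ ≈ -0.20000)
546/((M/(-986))) = 546/((-⅕/(-986))) = 546/((-⅕*(-1/986))) = 546/(1/4930) = 546*4930 = 2691780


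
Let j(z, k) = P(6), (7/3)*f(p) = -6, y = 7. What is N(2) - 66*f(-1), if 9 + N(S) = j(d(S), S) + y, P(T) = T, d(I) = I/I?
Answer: 1216/7 ≈ 173.71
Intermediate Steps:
d(I) = 1
f(p) = -18/7 (f(p) = (3/7)*(-6) = -18/7)
j(z, k) = 6
N(S) = 4 (N(S) = -9 + (6 + 7) = -9 + 13 = 4)
N(2) - 66*f(-1) = 4 - 66*(-18/7) = 4 + 1188/7 = 1216/7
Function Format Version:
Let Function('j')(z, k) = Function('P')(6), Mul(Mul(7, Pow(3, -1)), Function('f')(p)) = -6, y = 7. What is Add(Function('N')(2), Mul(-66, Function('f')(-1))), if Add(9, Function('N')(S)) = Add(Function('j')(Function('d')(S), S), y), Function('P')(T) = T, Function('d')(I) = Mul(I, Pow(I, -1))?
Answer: Rational(1216, 7) ≈ 173.71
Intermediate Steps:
Function('d')(I) = 1
Function('f')(p) = Rational(-18, 7) (Function('f')(p) = Mul(Rational(3, 7), -6) = Rational(-18, 7))
Function('j')(z, k) = 6
Function('N')(S) = 4 (Function('N')(S) = Add(-9, Add(6, 7)) = Add(-9, 13) = 4)
Add(Function('N')(2), Mul(-66, Function('f')(-1))) = Add(4, Mul(-66, Rational(-18, 7))) = Add(4, Rational(1188, 7)) = Rational(1216, 7)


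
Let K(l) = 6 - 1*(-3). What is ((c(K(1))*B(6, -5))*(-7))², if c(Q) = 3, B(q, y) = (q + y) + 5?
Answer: 15876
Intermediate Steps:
K(l) = 9 (K(l) = 6 + 3 = 9)
B(q, y) = 5 + q + y
((c(K(1))*B(6, -5))*(-7))² = ((3*(5 + 6 - 5))*(-7))² = ((3*6)*(-7))² = (18*(-7))² = (-126)² = 15876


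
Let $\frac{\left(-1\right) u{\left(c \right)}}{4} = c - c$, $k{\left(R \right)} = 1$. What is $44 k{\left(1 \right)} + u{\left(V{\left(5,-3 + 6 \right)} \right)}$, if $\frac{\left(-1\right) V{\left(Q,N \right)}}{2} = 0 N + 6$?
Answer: $44$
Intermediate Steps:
$V{\left(Q,N \right)} = -12$ ($V{\left(Q,N \right)} = - 2 \left(0 N + 6\right) = - 2 \left(0 + 6\right) = \left(-2\right) 6 = -12$)
$u{\left(c \right)} = 0$ ($u{\left(c \right)} = - 4 \left(c - c\right) = \left(-4\right) 0 = 0$)
$44 k{\left(1 \right)} + u{\left(V{\left(5,-3 + 6 \right)} \right)} = 44 \cdot 1 + 0 = 44 + 0 = 44$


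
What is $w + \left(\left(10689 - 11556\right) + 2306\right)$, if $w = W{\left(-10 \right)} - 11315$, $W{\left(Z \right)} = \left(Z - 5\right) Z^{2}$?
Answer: $-11376$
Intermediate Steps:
$W{\left(Z \right)} = Z^{2} \left(-5 + Z\right)$ ($W{\left(Z \right)} = \left(-5 + Z\right) Z^{2} = Z^{2} \left(-5 + Z\right)$)
$w = -12815$ ($w = \left(-10\right)^{2} \left(-5 - 10\right) - 11315 = 100 \left(-15\right) - 11315 = -1500 - 11315 = -12815$)
$w + \left(\left(10689 - 11556\right) + 2306\right) = -12815 + \left(\left(10689 - 11556\right) + 2306\right) = -12815 + \left(-867 + 2306\right) = -12815 + 1439 = -11376$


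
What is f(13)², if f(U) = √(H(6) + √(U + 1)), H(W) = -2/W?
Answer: -⅓ + √14 ≈ 3.4083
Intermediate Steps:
f(U) = √(-⅓ + √(1 + U)) (f(U) = √(-2/6 + √(U + 1)) = √(-2*⅙ + √(1 + U)) = √(-⅓ + √(1 + U)))
f(13)² = (√(-3 + 9*√(1 + 13))/3)² = (√(-3 + 9*√14)/3)² = -⅓ + √14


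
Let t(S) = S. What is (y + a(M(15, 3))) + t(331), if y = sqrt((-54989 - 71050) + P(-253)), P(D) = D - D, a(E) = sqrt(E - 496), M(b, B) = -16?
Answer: 331 + I*sqrt(126039) + 16*I*sqrt(2) ≈ 331.0 + 377.65*I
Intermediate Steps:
a(E) = sqrt(-496 + E)
P(D) = 0
y = I*sqrt(126039) (y = sqrt((-54989 - 71050) + 0) = sqrt(-126039 + 0) = sqrt(-126039) = I*sqrt(126039) ≈ 355.02*I)
(y + a(M(15, 3))) + t(331) = (I*sqrt(126039) + sqrt(-496 - 16)) + 331 = (I*sqrt(126039) + sqrt(-512)) + 331 = (I*sqrt(126039) + 16*I*sqrt(2)) + 331 = 331 + I*sqrt(126039) + 16*I*sqrt(2)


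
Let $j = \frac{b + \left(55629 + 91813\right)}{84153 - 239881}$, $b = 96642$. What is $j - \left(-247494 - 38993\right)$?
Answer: $\frac{11153450863}{38932} \approx 2.8649 \cdot 10^{5}$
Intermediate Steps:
$j = - \frac{61021}{38932}$ ($j = \frac{96642 + \left(55629 + 91813\right)}{84153 - 239881} = \frac{96642 + 147442}{-155728} = 244084 \left(- \frac{1}{155728}\right) = - \frac{61021}{38932} \approx -1.5674$)
$j - \left(-247494 - 38993\right) = - \frac{61021}{38932} - \left(-247494 - 38993\right) = - \frac{61021}{38932} - -286487 = - \frac{61021}{38932} + 286487 = \frac{11153450863}{38932}$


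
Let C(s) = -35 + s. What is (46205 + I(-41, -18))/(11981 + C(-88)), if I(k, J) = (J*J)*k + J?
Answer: 32903/11858 ≈ 2.7747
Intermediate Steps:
I(k, J) = J + k*J² (I(k, J) = J²*k + J = k*J² + J = J + k*J²)
(46205 + I(-41, -18))/(11981 + C(-88)) = (46205 - 18*(1 - 18*(-41)))/(11981 + (-35 - 88)) = (46205 - 18*(1 + 738))/(11981 - 123) = (46205 - 18*739)/11858 = (46205 - 13302)*(1/11858) = 32903*(1/11858) = 32903/11858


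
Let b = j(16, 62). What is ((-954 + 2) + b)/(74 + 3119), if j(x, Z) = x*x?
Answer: -696/3193 ≈ -0.21798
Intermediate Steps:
j(x, Z) = x²
b = 256 (b = 16² = 256)
((-954 + 2) + b)/(74 + 3119) = ((-954 + 2) + 256)/(74 + 3119) = (-952 + 256)/3193 = -696*1/3193 = -696/3193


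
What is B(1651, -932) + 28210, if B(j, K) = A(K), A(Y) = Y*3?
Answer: 25414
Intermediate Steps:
A(Y) = 3*Y
B(j, K) = 3*K
B(1651, -932) + 28210 = 3*(-932) + 28210 = -2796 + 28210 = 25414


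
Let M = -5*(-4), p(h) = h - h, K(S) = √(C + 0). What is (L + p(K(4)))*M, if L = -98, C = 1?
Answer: -1960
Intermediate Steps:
K(S) = 1 (K(S) = √(1 + 0) = √1 = 1)
p(h) = 0
M = 20
(L + p(K(4)))*M = (-98 + 0)*20 = -98*20 = -1960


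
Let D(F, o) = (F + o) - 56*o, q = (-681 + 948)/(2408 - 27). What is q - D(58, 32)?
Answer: 4052729/2381 ≈ 1702.1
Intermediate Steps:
q = 267/2381 ≈ 0.11214
D(F, o) = F - 55*o
q - D(58, 32) = 267/2381 - (58 - 55*32) = 267/2381 - (58 - 1760) = 267/2381 - 1*(-1702) = 267/2381 + 1702 = 4052729/2381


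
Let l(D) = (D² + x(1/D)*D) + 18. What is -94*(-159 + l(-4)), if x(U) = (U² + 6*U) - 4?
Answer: 19411/2 ≈ 9705.5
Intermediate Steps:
x(U) = -4 + U² + 6*U
l(D) = 18 + D² + D*(-4 + D⁻² + 6/D) (l(D) = (D² + (-4 + (1/D)² + 6/D)*D) + 18 = (D² + (-4 + D⁻² + 6/D)*D) + 18 = (D² + D*(-4 + D⁻² + 6/D)) + 18 = 18 + D² + D*(-4 + D⁻² + 6/D))
-94*(-159 + l(-4)) = -94*(-159 + (24 + 1/(-4) + (-4)² - 4*(-4))) = -94*(-159 + (24 - ¼ + 16 + 16)) = -94*(-159 + 223/4) = -94*(-413/4) = 19411/2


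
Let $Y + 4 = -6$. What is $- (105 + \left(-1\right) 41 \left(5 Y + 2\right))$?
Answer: $-2073$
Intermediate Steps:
$Y = -10$ ($Y = -4 - 6 = -10$)
$- (105 + \left(-1\right) 41 \left(5 Y + 2\right)) = - (105 + \left(-1\right) 41 \left(5 \left(-10\right) + 2\right)) = - (105 - 41 \left(-50 + 2\right)) = - (105 - -1968) = - (105 + 1968) = \left(-1\right) 2073 = -2073$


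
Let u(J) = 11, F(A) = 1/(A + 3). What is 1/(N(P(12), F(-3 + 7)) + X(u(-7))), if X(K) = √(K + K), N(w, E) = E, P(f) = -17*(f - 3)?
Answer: -7/1077 + 49*√22/1077 ≈ 0.20690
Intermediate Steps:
P(f) = 51 - 17*f (P(f) = -17*(-3 + f) = 51 - 17*f)
F(A) = 1/(3 + A)
X(K) = √2*√K (X(K) = √(2*K) = √2*√K)
1/(N(P(12), F(-3 + 7)) + X(u(-7))) = 1/(1/(3 + (-3 + 7)) + √2*√11) = 1/(1/(3 + 4) + √22) = 1/(1/7 + √22) = 1/(⅐ + √22)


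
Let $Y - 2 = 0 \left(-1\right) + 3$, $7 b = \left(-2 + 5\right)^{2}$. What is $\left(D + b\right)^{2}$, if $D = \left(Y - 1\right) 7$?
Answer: $\frac{42025}{49} \approx 857.65$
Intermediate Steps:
$b = \frac{9}{7}$ ($b = \frac{\left(-2 + 5\right)^{2}}{7} = \frac{3^{2}}{7} = \frac{1}{7} \cdot 9 = \frac{9}{7} \approx 1.2857$)
$Y = 5$ ($Y = 2 + \left(0 \left(-1\right) + 3\right) = 2 + \left(0 + 3\right) = 2 + 3 = 5$)
$D = 28$ ($D = \left(5 - 1\right) 7 = 4 \cdot 7 = 28$)
$\left(D + b\right)^{2} = \left(28 + \frac{9}{7}\right)^{2} = \left(\frac{205}{7}\right)^{2} = \frac{42025}{49}$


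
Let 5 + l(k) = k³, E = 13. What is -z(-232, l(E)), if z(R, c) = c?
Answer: -2192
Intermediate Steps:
l(k) = -5 + k³
-z(-232, l(E)) = -(-5 + 13³) = -(-5 + 2197) = -1*2192 = -2192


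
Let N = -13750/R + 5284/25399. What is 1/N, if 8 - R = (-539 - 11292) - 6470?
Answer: -465030291/252491494 ≈ -1.8418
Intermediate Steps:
R = 18309 (R = 8 - ((-539 - 11292) - 6470) = 8 - (-11831 - 6470) = 8 - 1*(-18301) = 8 + 18301 = 18309)
N = -252491494/465030291 (N = -13750/18309 + 5284/25399 = -252491494/465030291 ≈ -0.54296)
1/N = 1/(-252491494/465030291) = -465030291/252491494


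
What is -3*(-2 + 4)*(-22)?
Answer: 132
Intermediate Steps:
-3*(-2 + 4)*(-22) = -3*2*(-22) = -6*(-22) = 132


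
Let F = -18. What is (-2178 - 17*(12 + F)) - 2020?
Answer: -4096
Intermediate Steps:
(-2178 - 17*(12 + F)) - 2020 = (-2178 - 17*(12 - 18)) - 2020 = (-2178 - 17*(-6)) - 2020 = (-2178 + 102) - 2020 = -2076 - 2020 = -4096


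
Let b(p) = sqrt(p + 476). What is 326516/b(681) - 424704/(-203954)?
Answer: 212352/101977 + 326516*sqrt(1157)/1157 ≈ 9601.3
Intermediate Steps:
b(p) = sqrt(476 + p)
326516/b(681) - 424704/(-203954) = 326516/(sqrt(476 + 681)) - 424704/(-203954) = 326516/(sqrt(1157)) - 424704*(-1/203954) = 326516*(sqrt(1157)/1157) + 212352/101977 = 326516*sqrt(1157)/1157 + 212352/101977 = 212352/101977 + 326516*sqrt(1157)/1157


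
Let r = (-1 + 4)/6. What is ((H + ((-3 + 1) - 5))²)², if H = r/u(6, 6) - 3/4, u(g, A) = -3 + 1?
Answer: 4096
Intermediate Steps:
u(g, A) = -2
r = ½ (r = 3*(⅙) = ½ ≈ 0.50000)
H = -1 (H = (½)/(-2) - 3/4 = (½)*(-½) - 3*¼ = -¼ - ¾ = -1)
((H + ((-3 + 1) - 5))²)² = ((-1 + ((-3 + 1) - 5))²)² = ((-1 + (-2 - 5))²)² = ((-1 - 7)²)² = ((-8)²)² = 64² = 4096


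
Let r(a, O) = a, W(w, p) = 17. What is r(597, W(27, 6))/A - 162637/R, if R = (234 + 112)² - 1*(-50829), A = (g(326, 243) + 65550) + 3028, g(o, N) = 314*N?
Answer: -4692206639/4941711920 ≈ -0.94951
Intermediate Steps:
A = 144880 (A = (314*243 + 65550) + 3028 = (76302 + 65550) + 3028 = 141852 + 3028 = 144880)
R = 170545 (R = 346² + 50829 = 119716 + 50829 = 170545)
r(597, W(27, 6))/A - 162637/R = 597/144880 - 162637/170545 = -4692206639/4941711920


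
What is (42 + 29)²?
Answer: 5041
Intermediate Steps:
(42 + 29)² = 71² = 5041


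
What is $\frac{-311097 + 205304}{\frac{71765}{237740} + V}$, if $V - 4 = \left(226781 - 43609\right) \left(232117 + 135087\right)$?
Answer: $- \frac{5030245564}{3198149378456769} \approx -1.5729 \cdot 10^{-6}$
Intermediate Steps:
$V = 67261491092$ ($V = 4 + \left(226781 - 43609\right) \left(232117 + 135087\right) = 4 + 183172 \cdot 367204 = 4 + 67261491088 = 67261491092$)
$\frac{-311097 + 205304}{\frac{71765}{237740} + V} = \frac{-311097 + 205304}{\frac{71765}{237740} + 67261491092} = - \frac{105793}{71765 \cdot \frac{1}{237740} + 67261491092} = - \frac{105793}{\frac{14353}{47548} + 67261491092} = - \frac{105793}{\frac{3198149378456769}{47548}} = \left(-105793\right) \frac{47548}{3198149378456769} = - \frac{5030245564}{3198149378456769}$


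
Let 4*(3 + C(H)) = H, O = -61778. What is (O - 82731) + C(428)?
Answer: -144405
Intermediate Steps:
C(H) = -3 + H/4
(O - 82731) + C(428) = (-61778 - 82731) + (-3 + (¼)*428) = -144509 + (-3 + 107) = -144509 + 104 = -144405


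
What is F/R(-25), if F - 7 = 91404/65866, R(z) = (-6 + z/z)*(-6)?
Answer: 276233/987990 ≈ 0.27959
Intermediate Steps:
R(z) = 30 (R(z) = (-6 + 1)*(-6) = -5*(-6) = 30)
F = 276233/32933 (F = 7 + 91404/65866 = 7 + 91404*(1/65866) = 7 + 45702/32933 = 276233/32933 ≈ 8.3877)
F/R(-25) = (276233/32933)/30 = (276233/32933)*(1/30) = 276233/987990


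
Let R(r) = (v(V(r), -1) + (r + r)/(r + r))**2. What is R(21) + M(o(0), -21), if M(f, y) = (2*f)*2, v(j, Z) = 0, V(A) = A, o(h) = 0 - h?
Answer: 1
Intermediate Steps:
o(h) = -h
R(r) = 1 (R(r) = (0 + (r + r)/(r + r))**2 = (0 + (2*r)/((2*r)))**2 = (0 + (2*r)*(1/(2*r)))**2 = (0 + 1)**2 = 1**2 = 1)
M(f, y) = 4*f
R(21) + M(o(0), -21) = 1 + 4*(-1*0) = 1 + 4*0 = 1 + 0 = 1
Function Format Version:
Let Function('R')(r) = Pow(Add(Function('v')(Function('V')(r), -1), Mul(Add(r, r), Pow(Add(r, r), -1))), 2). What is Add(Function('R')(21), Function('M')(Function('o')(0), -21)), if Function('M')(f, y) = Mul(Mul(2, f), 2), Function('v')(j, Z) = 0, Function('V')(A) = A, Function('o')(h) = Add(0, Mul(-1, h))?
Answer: 1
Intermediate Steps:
Function('o')(h) = Mul(-1, h)
Function('R')(r) = 1 (Function('R')(r) = Pow(Add(0, Mul(Add(r, r), Pow(Add(r, r), -1))), 2) = Pow(Add(0, Mul(Mul(2, r), Pow(Mul(2, r), -1))), 2) = Pow(Add(0, Mul(Mul(2, r), Mul(Rational(1, 2), Pow(r, -1)))), 2) = Pow(Add(0, 1), 2) = Pow(1, 2) = 1)
Function('M')(f, y) = Mul(4, f)
Add(Function('R')(21), Function('M')(Function('o')(0), -21)) = Add(1, Mul(4, Mul(-1, 0))) = Add(1, Mul(4, 0)) = Add(1, 0) = 1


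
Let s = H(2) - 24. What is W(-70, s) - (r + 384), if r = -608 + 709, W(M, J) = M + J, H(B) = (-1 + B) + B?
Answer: -576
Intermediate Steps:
H(B) = -1 + 2*B
s = -21 (s = (-1 + 2*2) - 24 = (-1 + 4) - 24 = 3 - 24 = -21)
W(M, J) = J + M
r = 101
W(-70, s) - (r + 384) = (-21 - 70) - (101 + 384) = -91 - 1*485 = -91 - 485 = -576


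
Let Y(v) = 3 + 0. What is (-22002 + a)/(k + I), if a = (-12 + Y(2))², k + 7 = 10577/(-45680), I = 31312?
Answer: -1001351280/1430001823 ≈ -0.70024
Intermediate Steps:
Y(v) = 3
k = -330337/45680 (k = -7 + 10577/(-45680) = -7 + 10577*(-1/45680) = -7 - 10577/45680 = -330337/45680 ≈ -7.2315)
a = 81 (a = (-12 + 3)² = (-9)² = 81)
(-22002 + a)/(k + I) = (-22002 + 81)/(-330337/45680 + 31312) = -21921/1430001823/45680 = -21921*45680/1430001823 = -1001351280/1430001823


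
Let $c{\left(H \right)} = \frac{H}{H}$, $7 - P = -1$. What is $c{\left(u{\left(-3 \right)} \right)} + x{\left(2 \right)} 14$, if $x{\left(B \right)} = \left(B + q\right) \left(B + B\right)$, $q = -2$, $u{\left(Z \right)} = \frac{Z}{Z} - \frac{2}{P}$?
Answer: $1$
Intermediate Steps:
$P = 8$ ($P = 7 - -1 = 7 + 1 = 8$)
$u{\left(Z \right)} = \frac{3}{4}$ ($u{\left(Z \right)} = \frac{Z}{Z} - \frac{2}{8} = 1 - \frac{1}{4} = \frac{3}{4}$)
$c{\left(H \right)} = 1$
$x{\left(B \right)} = 2 B \left(-2 + B\right)$ ($x{\left(B \right)} = \left(B - 2\right) \left(B + B\right) = \left(-2 + B\right) 2 B = 2 B \left(-2 + B\right)$)
$c{\left(u{\left(-3 \right)} \right)} + x{\left(2 \right)} 14 = 1 + 2 \cdot 2 \left(-2 + 2\right) 14 = 1 + 2 \cdot 2 \cdot 0 \cdot 14 = 1 + 0 \cdot 14 = 1 + 0 = 1$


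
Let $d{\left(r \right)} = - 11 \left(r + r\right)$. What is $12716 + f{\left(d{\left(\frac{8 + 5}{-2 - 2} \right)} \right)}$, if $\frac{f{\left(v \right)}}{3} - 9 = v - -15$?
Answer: $\frac{26005}{2} \approx 13003.0$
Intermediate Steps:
$d{\left(r \right)} = - 22 r$ ($d{\left(r \right)} = - 11 \cdot 2 r = - 22 r$)
$f{\left(v \right)} = 72 + 3 v$ ($f{\left(v \right)} = 27 + 3 \left(v - -15\right) = 27 + 3 \left(v + 15\right) = 27 + 3 \left(15 + v\right) = 27 + \left(45 + 3 v\right) = 72 + 3 v$)
$12716 + f{\left(d{\left(\frac{8 + 5}{-2 - 2} \right)} \right)} = 12716 + \left(72 + 3 \left(- 22 \frac{8 + 5}{-2 - 2}\right)\right) = 12716 + \left(72 + 3 \left(- 22 \frac{13}{-4}\right)\right) = 12716 + \left(72 + 3 \left(- 22 \cdot 13 \left(- \frac{1}{4}\right)\right)\right) = 12716 + \left(72 + 3 \left(\left(-22\right) \left(- \frac{13}{4}\right)\right)\right) = 12716 + \left(72 + 3 \cdot \frac{143}{2}\right) = 12716 + \left(72 + \frac{429}{2}\right) = 12716 + \frac{573}{2} = \frac{26005}{2}$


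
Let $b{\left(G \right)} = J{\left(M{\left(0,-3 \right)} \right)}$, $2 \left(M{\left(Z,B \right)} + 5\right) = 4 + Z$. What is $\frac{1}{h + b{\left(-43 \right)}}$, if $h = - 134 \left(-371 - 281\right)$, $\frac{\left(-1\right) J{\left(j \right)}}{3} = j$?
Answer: $\frac{1}{87377} \approx 1.1445 \cdot 10^{-5}$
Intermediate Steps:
$M{\left(Z,B \right)} = -3 + \frac{Z}{2}$ ($M{\left(Z,B \right)} = -5 + \frac{4 + Z}{2} = -5 + \left(2 + \frac{Z}{2}\right) = -3 + \frac{Z}{2}$)
$J{\left(j \right)} = - 3 j$
$h = 87368$ ($h = \left(-134\right) \left(-652\right) = 87368$)
$b{\left(G \right)} = 9$ ($b{\left(G \right)} = - 3 \left(-3 + \frac{1}{2} \cdot 0\right) = - 3 \left(-3 + 0\right) = \left(-3\right) \left(-3\right) = 9$)
$\frac{1}{h + b{\left(-43 \right)}} = \frac{1}{87368 + 9} = \frac{1}{87377}$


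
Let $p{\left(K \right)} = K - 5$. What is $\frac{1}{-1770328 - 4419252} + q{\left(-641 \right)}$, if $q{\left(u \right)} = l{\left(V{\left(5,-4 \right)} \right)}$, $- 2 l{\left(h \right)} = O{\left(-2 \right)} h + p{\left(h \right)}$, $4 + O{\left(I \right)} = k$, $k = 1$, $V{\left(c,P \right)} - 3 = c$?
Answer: $\frac{64990589}{6189580} \approx 10.5$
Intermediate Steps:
$p{\left(K \right)} = -5 + K$
$V{\left(c,P \right)} = 3 + c$
$O{\left(I \right)} = -3$ ($O{\left(I \right)} = -4 + 1 = -3$)
$l{\left(h \right)} = \frac{5}{2} + h$ ($l{\left(h \right)} = - \frac{- 3 h + \left(-5 + h\right)}{2} = - \frac{-5 - 2 h}{2} = \frac{5}{2} + h$)
$q{\left(u \right)} = \frac{21}{2}$ ($q{\left(u \right)} = \frac{5}{2} + \left(3 + 5\right) = \frac{5}{2} + 8 = \frac{21}{2}$)
$\frac{1}{-1770328 - 4419252} + q{\left(-641 \right)} = \frac{1}{-1770328 - 4419252} + \frac{21}{2} = \frac{1}{-6189580} + \frac{21}{2} = - \frac{1}{6189580} + \frac{21}{2} = \frac{64990589}{6189580}$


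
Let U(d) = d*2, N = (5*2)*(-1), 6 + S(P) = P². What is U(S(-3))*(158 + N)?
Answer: 888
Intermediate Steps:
S(P) = -6 + P²
N = -10 (N = 10*(-1) = -10)
U(d) = 2*d
U(S(-3))*(158 + N) = (2*(-6 + (-3)²))*(158 - 10) = (2*(-6 + 9))*148 = (2*3)*148 = 6*148 = 888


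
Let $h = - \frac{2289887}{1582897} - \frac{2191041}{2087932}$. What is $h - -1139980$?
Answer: $\frac{3767604331918010459}{3304981299004} \approx 1.14 \cdot 10^{6}$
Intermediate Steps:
$h = - \frac{8249320569461}{3304981299004}$ ($h = \left(-2289887\right) \frac{1}{1582897} - \frac{2191041}{2087932} = - \frac{2289887}{1582897} - \frac{2191041}{2087932} = - \frac{8249320569461}{3304981299004} \approx -2.496$)
$h - -1139980 = - \frac{8249320569461}{3304981299004} - -1139980 = - \frac{8249320569461}{3304981299004} + \left(-119315 + 1259295\right) = - \frac{8249320569461}{3304981299004} + 1139980 = \frac{3767604331918010459}{3304981299004}$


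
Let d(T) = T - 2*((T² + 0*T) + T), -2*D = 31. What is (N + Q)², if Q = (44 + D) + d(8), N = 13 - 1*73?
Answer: 112225/4 ≈ 28056.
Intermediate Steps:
D = -31/2 (D = -½*31 = -31/2 ≈ -15.500)
N = -60 (N = 13 - 73 = -60)
d(T) = -T - 2*T² (d(T) = T - 2*((T² + 0) + T) = T - 2*(T² + T) = T - 2*(T + T²) = T + (-2*T - 2*T²) = -T - 2*T²)
Q = -215/2 (Q = (44 - 31/2) - 1*8*(1 + 2*8) = 57/2 - 1*8*(1 + 16) = 57/2 - 1*8*17 = 57/2 - 136 = -215/2 ≈ -107.50)
(N + Q)² = (-60 - 215/2)² = (-335/2)² = 112225/4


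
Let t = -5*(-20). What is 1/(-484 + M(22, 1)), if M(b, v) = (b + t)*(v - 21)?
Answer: -1/2924 ≈ -0.00034200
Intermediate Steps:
t = 100
M(b, v) = (-21 + v)*(100 + b) (M(b, v) = (b + 100)*(v - 21) = (100 + b)*(-21 + v) = (-21 + v)*(100 + b))
1/(-484 + M(22, 1)) = 1/(-484 + (-2100 - 21*22 + 100*1 + 22*1)) = 1/(-484 + (-2100 - 462 + 100 + 22)) = 1/(-484 - 2440) = 1/(-2924) = -1/2924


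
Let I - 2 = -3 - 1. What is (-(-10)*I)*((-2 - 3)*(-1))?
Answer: -100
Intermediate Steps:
I = -2 (I = 2 + (-3 - 1) = 2 - 4 = -2)
(-(-10)*I)*((-2 - 3)*(-1)) = (-(-10)*(-2))*((-2 - 3)*(-1)) = (-5*4)*(-5*(-1)) = -20*5 = -100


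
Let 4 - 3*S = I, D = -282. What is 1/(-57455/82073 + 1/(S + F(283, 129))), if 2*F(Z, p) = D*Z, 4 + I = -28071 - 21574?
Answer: -1916568696/1341771233 ≈ -1.4284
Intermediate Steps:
I = -49649 (I = -4 + (-28071 - 21574) = -4 - 49645 = -49649)
F(Z, p) = -141*Z (F(Z, p) = (-282*Z)/2 = -141*Z)
S = 16551 (S = 4/3 - ⅓*(-49649) = 4/3 + 49649/3 = 16551)
1/(-57455/82073 + 1/(S + F(283, 129))) = 1/(-57455/82073 + 1/(16551 - 141*283)) = 1/(-57455*1/82073 + 1/(16551 - 39903)) = 1/(-57455/82073 + 1/(-23352)) = 1/(-57455/82073 - 1/23352) = 1/(-1341771233/1916568696) = -1916568696/1341771233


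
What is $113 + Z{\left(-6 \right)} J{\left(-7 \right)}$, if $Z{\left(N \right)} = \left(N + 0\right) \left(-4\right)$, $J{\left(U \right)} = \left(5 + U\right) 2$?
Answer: $17$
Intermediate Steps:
$J{\left(U \right)} = 10 + 2 U$
$Z{\left(N \right)} = - 4 N$ ($Z{\left(N \right)} = N \left(-4\right) = - 4 N$)
$113 + Z{\left(-6 \right)} J{\left(-7 \right)} = 113 + \left(-4\right) \left(-6\right) \left(10 + 2 \left(-7\right)\right) = 113 + 24 \left(10 - 14\right) = 113 + 24 \left(-4\right) = 113 - 96 = 17$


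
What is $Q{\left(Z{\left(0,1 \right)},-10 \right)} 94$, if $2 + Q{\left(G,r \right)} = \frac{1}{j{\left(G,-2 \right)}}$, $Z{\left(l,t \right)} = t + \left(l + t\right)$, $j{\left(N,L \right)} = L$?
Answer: $-235$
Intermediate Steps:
$Z{\left(l,t \right)} = l + 2 t$
$Q{\left(G,r \right)} = - \frac{5}{2}$ ($Q{\left(G,r \right)} = -2 + \frac{1}{-2} = -2 - \frac{1}{2} = - \frac{5}{2}$)
$Q{\left(Z{\left(0,1 \right)},-10 \right)} 94 = \left(- \frac{5}{2}\right) 94 = -235$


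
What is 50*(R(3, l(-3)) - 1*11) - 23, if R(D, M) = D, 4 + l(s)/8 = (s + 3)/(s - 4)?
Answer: -423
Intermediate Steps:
l(s) = -32 + 8*(3 + s)/(-4 + s) (l(s) = -32 + 8*((s + 3)/(s - 4)) = -32 + 8*((3 + s)/(-4 + s)) = -32 + 8*(3 + s)/(-4 + s))
50*(R(3, l(-3)) - 1*11) - 23 = 50*(3 - 1*11) - 23 = 50*(3 - 11) - 23 = 50*(-8) - 23 = -400 - 23 = -423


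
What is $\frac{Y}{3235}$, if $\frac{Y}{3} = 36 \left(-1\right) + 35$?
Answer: $- \frac{3}{3235} \approx -0.00092736$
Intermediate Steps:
$Y = -3$ ($Y = 3 \left(36 \left(-1\right) + 35\right) = 3 \left(-36 + 35\right) = 3 \left(-1\right) = -3$)
$\frac{Y}{3235} = - \frac{3}{3235}$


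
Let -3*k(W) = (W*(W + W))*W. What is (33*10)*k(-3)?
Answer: 5940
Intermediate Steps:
k(W) = -2*W³/3 (k(W) = -W*(W + W)*W/3 = -W*(2*W)*W/3 = -2*W²*W/3 = -2*W³/3)
(33*10)*k(-3) = (33*10)*(-⅔*(-3)³) = 330*(-⅔*(-27)) = 330*18 = 5940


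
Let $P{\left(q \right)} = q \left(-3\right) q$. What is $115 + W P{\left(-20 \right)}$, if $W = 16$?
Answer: $-19085$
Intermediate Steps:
$P{\left(q \right)} = - 3 q^{2}$ ($P{\left(q \right)} = - 3 q q = - 3 q^{2}$)
$115 + W P{\left(-20 \right)} = 115 + 16 \left(- 3 \left(-20\right)^{2}\right) = 115 + 16 \left(\left(-3\right) 400\right) = 115 + 16 \left(-1200\right) = 115 - 19200 = -19085$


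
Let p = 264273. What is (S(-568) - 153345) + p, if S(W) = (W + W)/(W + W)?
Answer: 110929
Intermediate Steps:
S(W) = 1 (S(W) = (2*W)/((2*W)) = (2*W)*(1/(2*W)) = 1)
(S(-568) - 153345) + p = (1 - 153345) + 264273 = -153344 + 264273 = 110929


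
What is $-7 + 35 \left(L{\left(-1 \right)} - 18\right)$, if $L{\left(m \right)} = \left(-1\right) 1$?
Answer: $-672$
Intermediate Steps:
$L{\left(m \right)} = -1$
$-7 + 35 \left(L{\left(-1 \right)} - 18\right) = -7 + 35 \left(-1 - 18\right) = -7 + 35 \left(-19\right) = -7 - 665 = -672$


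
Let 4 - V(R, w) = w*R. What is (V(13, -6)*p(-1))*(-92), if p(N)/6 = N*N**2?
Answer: 45264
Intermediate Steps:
V(R, w) = 4 - R*w (V(R, w) = 4 - w*R = 4 - R*w)
p(N) = 6*N**3 (p(N) = 6*(N*N**2) = 6*N**3)
(V(13, -6)*p(-1))*(-92) = ((4 - 1*13*(-6))*(6*(-1)**3))*(-92) = ((4 + 78)*(6*(-1)))*(-92) = (82*(-6))*(-92) = -492*(-92) = 45264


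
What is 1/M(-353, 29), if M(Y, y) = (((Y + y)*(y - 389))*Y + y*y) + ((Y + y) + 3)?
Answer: -1/41173400 ≈ -2.4288e-8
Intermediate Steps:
M(Y, y) = 3 + Y + y + y² + Y*(-389 + y)*(Y + y) (M(Y, y) = (((Y + y)*(-389 + y))*Y + y²) + (3 + Y + y) = (((-389 + y)*(Y + y))*Y + y²) + (3 + Y + y) = (Y*(-389 + y)*(Y + y) + y²) + (3 + Y + y) = (y² + Y*(-389 + y)*(Y + y)) + (3 + Y + y) = 3 + Y + y + y² + Y*(-389 + y)*(Y + y))
1/M(-353, 29) = 1/(3 - 353 + 29 + 29² - 389*(-353)² - 353*29² + 29*(-353)² - 389*(-353)*29) = 1/(3 - 353 + 29 + 841 - 389*124609 - 353*841 + 29*124609 + 3982193) = 1/(3 - 353 + 29 + 841 - 48472901 - 296873 + 3613661 + 3982193) = 1/(-41173400) = -1/41173400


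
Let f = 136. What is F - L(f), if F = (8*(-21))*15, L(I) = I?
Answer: -2656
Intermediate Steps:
F = -2520 (F = -168*15 = -2520)
F - L(f) = -2520 - 1*136 = -2520 - 136 = -2656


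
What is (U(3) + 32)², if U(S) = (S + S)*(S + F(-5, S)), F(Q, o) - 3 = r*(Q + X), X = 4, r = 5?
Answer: 1444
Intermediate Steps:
F(Q, o) = 23 + 5*Q (F(Q, o) = 3 + 5*(Q + 4) = 3 + 5*(4 + Q) = 3 + (20 + 5*Q) = 23 + 5*Q)
U(S) = 2*S*(-2 + S) (U(S) = (S + S)*(S + (23 + 5*(-5))) = (2*S)*(S + (23 - 25)) = (2*S)*(S - 2) = (2*S)*(-2 + S) = 2*S*(-2 + S))
(U(3) + 32)² = (2*3*(-2 + 3) + 32)² = (2*3*1 + 32)² = (6 + 32)² = 38² = 1444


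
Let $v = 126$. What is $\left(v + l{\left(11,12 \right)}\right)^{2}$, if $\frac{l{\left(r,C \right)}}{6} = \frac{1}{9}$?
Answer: $\frac{144400}{9} \approx 16044.0$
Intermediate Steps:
$l{\left(r,C \right)} = \frac{2}{3}$ ($l{\left(r,C \right)} = \frac{6}{9} = 6 \cdot \frac{1}{9} = \frac{2}{3}$)
$\left(v + l{\left(11,12 \right)}\right)^{2} = \left(126 + \frac{2}{3}\right)^{2} = \left(\frac{380}{3}\right)^{2} = \frac{144400}{9}$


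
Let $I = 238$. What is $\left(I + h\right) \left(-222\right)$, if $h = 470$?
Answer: $-157176$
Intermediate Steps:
$\left(I + h\right) \left(-222\right) = \left(238 + 470\right) \left(-222\right) = 708 \left(-222\right) = -157176$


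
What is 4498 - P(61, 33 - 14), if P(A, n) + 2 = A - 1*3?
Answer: 4442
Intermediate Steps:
P(A, n) = -5 + A (P(A, n) = -2 + (A - 1*3) = -2 + (A - 3) = -2 + (-3 + A) = -5 + A)
4498 - P(61, 33 - 14) = 4498 - (-5 + 61) = 4498 - 1*56 = 4498 - 56 = 4442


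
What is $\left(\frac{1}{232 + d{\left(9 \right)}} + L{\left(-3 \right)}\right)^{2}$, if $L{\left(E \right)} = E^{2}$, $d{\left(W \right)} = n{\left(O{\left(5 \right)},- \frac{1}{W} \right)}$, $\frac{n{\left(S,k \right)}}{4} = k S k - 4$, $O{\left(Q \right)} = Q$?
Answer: $\frac{24877175625}{306810256} \approx 81.083$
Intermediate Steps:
$n{\left(S,k \right)} = -16 + 4 S k^{2}$ ($n{\left(S,k \right)} = 4 \left(k S k - 4\right) = 4 \left(S k k - 4\right) = 4 \left(S k^{2} - 4\right) = 4 \left(-4 + S k^{2}\right) = -16 + 4 S k^{2}$)
$d{\left(W \right)} = -16 + \frac{20}{W^{2}}$ ($d{\left(W \right)} = -16 + 4 \cdot 5 \left(- \frac{1}{W}\right)^{2} = -16 + 4 \cdot 5 \frac{1}{W^{2}} = -16 + \frac{20}{W^{2}}$)
$\left(\frac{1}{232 + d{\left(9 \right)}} + L{\left(-3 \right)}\right)^{2} = \left(\frac{1}{232 - \left(16 - \frac{20}{81}\right)} + \left(-3\right)^{2}\right)^{2} = \left(\frac{1}{232 + \left(-16 + 20 \cdot \frac{1}{81}\right)} + 9\right)^{2} = \left(\frac{1}{232 + \left(-16 + \frac{20}{81}\right)} + 9\right)^{2} = \left(\frac{1}{232 - \frac{1276}{81}} + 9\right)^{2} = \left(\frac{1}{\frac{17516}{81}} + 9\right)^{2} = \left(\frac{81}{17516} + 9\right)^{2} = \left(\frac{157725}{17516}\right)^{2} = \frac{24877175625}{306810256}$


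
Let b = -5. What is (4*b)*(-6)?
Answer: 120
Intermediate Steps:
(4*b)*(-6) = (4*(-5))*(-6) = -20*(-6) = 120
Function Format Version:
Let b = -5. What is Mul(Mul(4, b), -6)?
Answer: 120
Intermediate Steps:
Mul(Mul(4, b), -6) = Mul(Mul(4, -5), -6) = Mul(-20, -6) = 120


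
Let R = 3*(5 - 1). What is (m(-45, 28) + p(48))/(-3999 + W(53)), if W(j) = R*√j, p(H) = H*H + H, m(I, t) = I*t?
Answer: -485212/1776041 - 1456*√53/1776041 ≈ -0.27917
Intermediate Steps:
R = 12 (R = 3*4 = 12)
p(H) = H + H² (p(H) = H² + H = H + H²)
W(j) = 12*√j
(m(-45, 28) + p(48))/(-3999 + W(53)) = (-45*28 + 48*(1 + 48))/(-3999 + 12*√53) = (-1260 + 48*49)/(-3999 + 12*√53) = (-1260 + 2352)/(-3999 + 12*√53) = 1092/(-3999 + 12*√53)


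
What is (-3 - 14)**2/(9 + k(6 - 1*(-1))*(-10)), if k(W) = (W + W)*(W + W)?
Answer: -289/1951 ≈ -0.14813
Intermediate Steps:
k(W) = 4*W**2 (k(W) = (2*W)*(2*W) = 4*W**2)
(-3 - 14)**2/(9 + k(6 - 1*(-1))*(-10)) = (-3 - 14)**2/(9 + (4*(6 - 1*(-1))**2)*(-10)) = (-17)**2/(9 + (4*(6 + 1)**2)*(-10)) = 289/(9 + (4*7**2)*(-10)) = 289/(9 + (4*49)*(-10)) = 289/(9 + 196*(-10)) = 289/(9 - 1960) = 289/(-1951) = 289*(-1/1951) = -289/1951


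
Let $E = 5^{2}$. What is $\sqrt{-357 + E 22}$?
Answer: $\sqrt{193} \approx 13.892$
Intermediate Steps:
$E = 25$
$\sqrt{-357 + E 22} = \sqrt{-357 + 25 \cdot 22} = \sqrt{-357 + 550} = \sqrt{193}$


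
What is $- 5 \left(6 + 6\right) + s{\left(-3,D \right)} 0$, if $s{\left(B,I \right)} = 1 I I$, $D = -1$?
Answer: $-60$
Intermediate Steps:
$s{\left(B,I \right)} = I^{2}$ ($s{\left(B,I \right)} = I I = I^{2}$)
$- 5 \left(6 + 6\right) + s{\left(-3,D \right)} 0 = - 5 \left(6 + 6\right) + \left(-1\right)^{2} \cdot 0 = \left(-5\right) 12 + 1 \cdot 0 = -60 + 0 = -60$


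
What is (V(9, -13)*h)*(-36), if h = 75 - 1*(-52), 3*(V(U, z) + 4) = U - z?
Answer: -15240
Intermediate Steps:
V(U, z) = -4 - z/3 + U/3 (V(U, z) = -4 + (U - z)/3 = -4 + (-z/3 + U/3) = -4 - z/3 + U/3)
h = 127 (h = 75 + 52 = 127)
(V(9, -13)*h)*(-36) = ((-4 - ⅓*(-13) + (⅓)*9)*127)*(-36) = ((-4 + 13/3 + 3)*127)*(-36) = ((10/3)*127)*(-36) = (1270/3)*(-36) = -15240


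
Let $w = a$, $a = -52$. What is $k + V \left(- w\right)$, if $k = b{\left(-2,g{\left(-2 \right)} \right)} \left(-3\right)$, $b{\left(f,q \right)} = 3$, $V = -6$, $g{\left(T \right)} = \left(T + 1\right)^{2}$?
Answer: $-321$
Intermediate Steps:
$g{\left(T \right)} = \left(1 + T\right)^{2}$
$w = -52$
$k = -9$ ($k = 3 \left(-3\right) = -9$)
$k + V \left(- w\right) = -9 - 6 \left(\left(-1\right) \left(-52\right)\right) = -9 - 312 = -321$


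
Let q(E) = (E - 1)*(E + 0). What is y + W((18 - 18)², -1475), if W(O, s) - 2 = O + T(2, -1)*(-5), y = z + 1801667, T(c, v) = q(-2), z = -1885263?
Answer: -83624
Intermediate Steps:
q(E) = E*(-1 + E) (q(E) = (-1 + E)*E = E*(-1 + E))
T(c, v) = 6 (T(c, v) = -2*(-1 - 2) = -2*(-3) = 6)
y = -83596 (y = -1885263 + 1801667 = -83596)
W(O, s) = -28 + O (W(O, s) = 2 + (O + 6*(-5)) = 2 + (O - 30) = 2 + (-30 + O) = -28 + O)
y + W((18 - 18)², -1475) = -83596 + (-28 + (18 - 18)²) = -83596 + (-28 + 0²) = -83596 + (-28 + 0) = -83596 - 28 = -83624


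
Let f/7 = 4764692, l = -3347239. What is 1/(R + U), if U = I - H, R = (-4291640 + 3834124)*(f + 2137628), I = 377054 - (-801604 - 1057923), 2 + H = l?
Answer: -1/16237453203730 ≈ -6.1586e-14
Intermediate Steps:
f = 33352844 (f = 7*4764692 = 33352844)
H = -3347241 (H = -2 - 3347239 = -3347241)
I = 2236581 (I = 377054 - 1*(-1859527) = 377054 + 1859527 = 2236581)
R = -16237458787552 (R = (-4291640 + 3834124)*(33352844 + 2137628) = -457516*35490472 = -16237458787552)
U = 5583822 (U = 2236581 - 1*(-3347241) = 2236581 + 3347241 = 5583822)
1/(R + U) = 1/(-16237458787552 + 5583822) = 1/(-16237453203730) = -1/16237453203730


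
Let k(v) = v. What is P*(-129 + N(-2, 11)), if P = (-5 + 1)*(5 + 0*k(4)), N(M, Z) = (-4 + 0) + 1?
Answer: 2640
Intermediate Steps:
N(M, Z) = -3 (N(M, Z) = -4 + 1 = -3)
P = -20 (P = (-5 + 1)*(5 + 0*4) = -4*(5 + 0) = -4*5 = -20)
P*(-129 + N(-2, 11)) = -20*(-129 - 3) = -20*(-132) = 2640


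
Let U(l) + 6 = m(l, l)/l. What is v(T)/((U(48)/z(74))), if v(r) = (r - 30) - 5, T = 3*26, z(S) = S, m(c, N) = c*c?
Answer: 1591/21 ≈ 75.762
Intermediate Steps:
m(c, N) = c²
T = 78
v(r) = -35 + r (v(r) = (-30 + r) - 5 = -35 + r)
U(l) = -6 + l (U(l) = -6 + l²/l = -6 + l)
v(T)/((U(48)/z(74))) = (-35 + 78)/(((-6 + 48)/74)) = 43/((42*(1/74))) = 43/(21/37) = 43*(37/21) = 1591/21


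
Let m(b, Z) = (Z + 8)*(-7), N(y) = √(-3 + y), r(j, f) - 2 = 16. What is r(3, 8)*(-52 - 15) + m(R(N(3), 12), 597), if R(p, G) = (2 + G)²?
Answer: -5441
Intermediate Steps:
r(j, f) = 18 (r(j, f) = 2 + 16 = 18)
m(b, Z) = -56 - 7*Z (m(b, Z) = (8 + Z)*(-7) = -56 - 7*Z)
r(3, 8)*(-52 - 15) + m(R(N(3), 12), 597) = 18*(-52 - 15) + (-56 - 7*597) = 18*(-67) + (-56 - 4179) = -1206 - 4235 = -5441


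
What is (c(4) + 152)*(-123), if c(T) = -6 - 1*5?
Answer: -17343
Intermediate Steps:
c(T) = -11 (c(T) = -6 - 5 = -11)
(c(4) + 152)*(-123) = (-11 + 152)*(-123) = 141*(-123) = -17343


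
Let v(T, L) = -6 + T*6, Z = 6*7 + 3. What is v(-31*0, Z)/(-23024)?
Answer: 3/11512 ≈ 0.00026060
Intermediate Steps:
Z = 45 (Z = 42 + 3 = 45)
v(T, L) = -6 + 6*T
v(-31*0, Z)/(-23024) = (-6 + 6*(-31*0))/(-23024) = (-6 + 6*0)*(-1/23024) = (-6 + 0)*(-1/23024) = -6*(-1/23024) = 3/11512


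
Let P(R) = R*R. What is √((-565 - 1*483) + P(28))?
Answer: 2*I*√66 ≈ 16.248*I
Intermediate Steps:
P(R) = R²
√((-565 - 1*483) + P(28)) = √((-565 - 1*483) + 28²) = √((-565 - 483) + 784) = √(-1048 + 784) = √(-264) = 2*I*√66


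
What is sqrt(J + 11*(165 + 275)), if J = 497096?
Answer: 4*sqrt(31371) ≈ 708.47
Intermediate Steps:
sqrt(J + 11*(165 + 275)) = sqrt(497096 + 11*(165 + 275)) = sqrt(497096 + 11*440) = sqrt(497096 + 4840) = sqrt(501936) = 4*sqrt(31371)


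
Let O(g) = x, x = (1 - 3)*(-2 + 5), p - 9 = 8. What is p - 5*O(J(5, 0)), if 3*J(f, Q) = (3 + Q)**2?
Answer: 47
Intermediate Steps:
p = 17 (p = 9 + 8 = 17)
J(f, Q) = (3 + Q)**2/3
x = -6 (x = -2*3 = -6)
O(g) = -6
p - 5*O(J(5, 0)) = 17 - 5*(-6) = 17 + 30 = 47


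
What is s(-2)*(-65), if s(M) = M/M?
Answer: -65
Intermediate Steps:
s(M) = 1
s(-2)*(-65) = 1*(-65) = -65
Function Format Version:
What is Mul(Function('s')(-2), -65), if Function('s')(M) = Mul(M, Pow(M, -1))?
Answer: -65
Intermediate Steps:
Function('s')(M) = 1
Mul(Function('s')(-2), -65) = Mul(1, -65) = -65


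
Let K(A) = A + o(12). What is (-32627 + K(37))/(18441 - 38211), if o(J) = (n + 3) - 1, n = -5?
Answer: 32593/19770 ≈ 1.6486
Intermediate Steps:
o(J) = -3 (o(J) = (-5 + 3) - 1 = -2 - 1 = -3)
K(A) = -3 + A (K(A) = A - 3 = -3 + A)
(-32627 + K(37))/(18441 - 38211) = (-32627 + (-3 + 37))/(18441 - 38211) = (-32627 + 34)/(-19770) = -32593*(-1/19770) = 32593/19770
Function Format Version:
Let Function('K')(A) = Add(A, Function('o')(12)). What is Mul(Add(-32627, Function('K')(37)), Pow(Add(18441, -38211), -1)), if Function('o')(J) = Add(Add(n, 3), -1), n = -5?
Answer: Rational(32593, 19770) ≈ 1.6486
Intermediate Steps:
Function('o')(J) = -3 (Function('o')(J) = Add(Add(-5, 3), -1) = Add(-2, -1) = -3)
Function('K')(A) = Add(-3, A) (Function('K')(A) = Add(A, -3) = Add(-3, A))
Mul(Add(-32627, Function('K')(37)), Pow(Add(18441, -38211), -1)) = Mul(Add(-32627, Add(-3, 37)), Pow(Add(18441, -38211), -1)) = Mul(Add(-32627, 34), Pow(-19770, -1)) = Mul(-32593, Rational(-1, 19770)) = Rational(32593, 19770)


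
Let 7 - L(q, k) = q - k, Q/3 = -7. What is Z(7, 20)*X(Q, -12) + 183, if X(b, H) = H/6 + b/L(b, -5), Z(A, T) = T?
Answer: 2869/23 ≈ 124.74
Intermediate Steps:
Q = -21 (Q = 3*(-7) = -21)
L(q, k) = 7 + k - q (L(q, k) = 7 - (q - k) = 7 + (k - q) = 7 + k - q)
X(b, H) = H/6 + b/(2 - b) (X(b, H) = H/6 + b/(7 - 5 - b) = H*(⅙) + b/(2 - b) = H/6 + b/(2 - b))
Z(7, 20)*X(Q, -12) + 183 = 20*((-1*(-21) + (⅙)*(-12)*(-2 - 21))/(-2 - 21)) + 183 = 20*((21 + (⅙)*(-12)*(-23))/(-23)) + 183 = 20*(-(21 + 46)/23) + 183 = 20*(-1/23*67) + 183 = 20*(-67/23) + 183 = -1340/23 + 183 = 2869/23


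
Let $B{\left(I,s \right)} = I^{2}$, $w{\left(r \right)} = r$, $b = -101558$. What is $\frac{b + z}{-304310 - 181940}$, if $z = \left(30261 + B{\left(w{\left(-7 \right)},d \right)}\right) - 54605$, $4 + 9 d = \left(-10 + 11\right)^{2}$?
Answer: $\frac{125853}{486250} \approx 0.25882$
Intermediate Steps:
$d = - \frac{1}{3}$ ($d = - \frac{4}{9} + \frac{\left(-10 + 11\right)^{2}}{9} = - \frac{4}{9} + \frac{1^{2}}{9} = - \frac{4}{9} + \frac{1}{9} \cdot 1 = - \frac{4}{9} + \frac{1}{9} = - \frac{1}{3} \approx -0.33333$)
$z = -24295$ ($z = \left(30261 + \left(-7\right)^{2}\right) - 54605 = \left(30261 + 49\right) - 54605 = 30310 - 54605 = -24295$)
$\frac{b + z}{-304310 - 181940} = \frac{-101558 - 24295}{-304310 - 181940} = - \frac{125853}{-486250} = \left(-125853\right) \left(- \frac{1}{486250}\right) = \frac{125853}{486250}$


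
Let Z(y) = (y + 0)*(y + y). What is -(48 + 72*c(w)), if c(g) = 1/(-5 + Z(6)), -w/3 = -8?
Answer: -3288/67 ≈ -49.075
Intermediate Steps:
w = 24 (w = -3*(-8) = 24)
Z(y) = 2*y² (Z(y) = y*(2*y) = 2*y²)
c(g) = 1/67 (c(g) = 1/(-5 + 2*6²) = 1/(-5 + 2*36) = 1/(-5 + 72) = 1/67)
-(48 + 72*c(w)) = -(48 + 72*(1/67)) = -(48 + 72/67) = -1*3288/67 = -3288/67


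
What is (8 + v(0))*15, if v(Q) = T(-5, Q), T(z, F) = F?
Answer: 120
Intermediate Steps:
v(Q) = Q
(8 + v(0))*15 = (8 + 0)*15 = 8*15 = 120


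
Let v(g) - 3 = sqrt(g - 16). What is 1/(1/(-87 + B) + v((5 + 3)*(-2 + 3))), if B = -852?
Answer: 330528/1872953 - 881721*I*sqrt(2)/7491812 ≈ 0.17647 - 0.16644*I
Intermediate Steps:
v(g) = 3 + sqrt(-16 + g) (v(g) = 3 + sqrt(g - 16) = 3 + sqrt(-16 + g))
1/(1/(-87 + B) + v((5 + 3)*(-2 + 3))) = 1/(1/(-87 - 852) + (3 + sqrt(-16 + (5 + 3)*(-2 + 3)))) = 1/(1/(-939) + (3 + sqrt(-16 + 8*1))) = 1/(-1/939 + (3 + sqrt(-16 + 8))) = 1/(-1/939 + (3 + sqrt(-8))) = 1/(-1/939 + (3 + 2*I*sqrt(2))) = 1/(2816/939 + 2*I*sqrt(2))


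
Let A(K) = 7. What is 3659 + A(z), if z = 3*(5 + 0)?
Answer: 3666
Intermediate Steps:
z = 15 (z = 3*5 = 15)
3659 + A(z) = 3659 + 7 = 3666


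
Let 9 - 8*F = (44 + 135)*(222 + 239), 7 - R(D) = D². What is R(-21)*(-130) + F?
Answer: 184425/4 ≈ 46106.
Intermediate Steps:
R(D) = 7 - D²
F = -41255/4 (F = 9/8 - (44 + 135)*(222 + 239)/8 = 9/8 - 179*461/8 = 9/8 - ⅛*82519 = 9/8 - 82519/8 = -41255/4 ≈ -10314.)
R(-21)*(-130) + F = (7 - 1*(-21)²)*(-130) - 41255/4 = (7 - 1*441)*(-130) - 41255/4 = (7 - 441)*(-130) - 41255/4 = -434*(-130) - 41255/4 = 56420 - 41255/4 = 184425/4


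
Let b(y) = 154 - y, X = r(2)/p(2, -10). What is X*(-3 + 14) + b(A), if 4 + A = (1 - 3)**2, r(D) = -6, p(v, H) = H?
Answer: 803/5 ≈ 160.60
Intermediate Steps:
A = 0 (A = -4 + (1 - 3)**2 = -4 + (-2)**2 = -4 + 4 = 0)
X = 3/5 (X = -6/(-10) = -6*(-1/10) = 3/5 ≈ 0.60000)
X*(-3 + 14) + b(A) = 3*(-3 + 14)/5 + (154 - 1*0) = (3/5)*11 + (154 + 0) = 33/5 + 154 = 803/5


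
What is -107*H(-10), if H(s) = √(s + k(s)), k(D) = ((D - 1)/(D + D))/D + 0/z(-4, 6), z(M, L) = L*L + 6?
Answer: -107*I*√4022/20 ≈ -339.29*I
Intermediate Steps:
z(M, L) = 6 + L² (z(M, L) = L² + 6 = 6 + L²)
k(D) = (-1 + D)/(2*D²) (k(D) = ((D - 1)/(D + D))/D + 0/(6 + 6²) = ((-1 + D)/((2*D)))/D + 0/(6 + 36) = ((-1 + D)*(1/(2*D)))/D + 0/42 = ((-1 + D)/(2*D))/D + 0*(1/42) = (-1 + D)/(2*D²) + 0 = (-1 + D)/(2*D²))
H(s) = √(s + (-1 + s)/(2*s²))
-107*H(-10) = -107*√(-10 + (½)*(-1 - 10)/(-10)²) = -107*√(-10 + (½)*(1/100)*(-11)) = -107*√(-10 - 11/200) = -107*I*√4022/20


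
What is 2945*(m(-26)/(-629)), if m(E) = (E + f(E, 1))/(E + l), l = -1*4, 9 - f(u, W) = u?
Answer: 1767/1258 ≈ 1.4046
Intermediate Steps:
f(u, W) = 9 - u
l = -4
m(E) = 9/(-4 + E) (m(E) = (E + (9 - E))/(E - 4) = 9/(-4 + E))
2945*(m(-26)/(-629)) = 2945*((9/(-4 - 26))/(-629)) = 2945*((9/(-30))*(-1/629)) = 2945*((9*(-1/30))*(-1/629)) = 2945*(-3/10*(-1/629)) = 2945*(3/6290) = 1767/1258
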